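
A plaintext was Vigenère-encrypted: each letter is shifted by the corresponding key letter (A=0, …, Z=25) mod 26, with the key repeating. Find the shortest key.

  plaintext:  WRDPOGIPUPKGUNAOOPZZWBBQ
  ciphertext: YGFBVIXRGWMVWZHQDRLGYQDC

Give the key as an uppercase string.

  i= 0: Y-W =  2 → C
  i= 1: G-R = 15 → P
  i= 2: F-D =  2 → C
  i= 3: B-P = 12 → M
  i= 4: V-O =  7 → H
  i= 5: I-G =  2 → C
  i= 6: X-I = 15 → P
  i= 7: R-P =  2 → C
  i= 8: G-U = 12 → M
  i= 9: W-P =  7 → H
  i=10: M-K =  2 → C
  i=11: V-G = 15 → P
  i=12: W-U =  2 → C
  i=13: Z-N = 12 → M
  i=14: H-A =  7 → H
  i=15: Q-O =  2 → C
  i=16: D-O = 15 → P
  i=17: R-P =  2 → C
  i=18: L-Z = 12 → M
  i=19: G-Z =  7 → H
  i=20: Y-W =  2 → C
  i=21: Q-B = 15 → P
  i=22: D-B =  2 → C
  i=23: C-Q = 12 → M
  shifts repeat with period 5: CPCMH

CPCMH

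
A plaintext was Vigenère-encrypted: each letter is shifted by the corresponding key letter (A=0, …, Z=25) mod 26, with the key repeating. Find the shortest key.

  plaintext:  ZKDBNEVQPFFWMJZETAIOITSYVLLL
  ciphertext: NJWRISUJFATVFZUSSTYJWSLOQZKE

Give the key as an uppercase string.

  i= 0: N-Z = 14 → O
  i= 1: J-K = 25 → Z
  i= 2: W-D = 19 → T
  i= 3: R-B = 16 → Q
  i= 4: I-N = 21 → V
  i= 5: S-E = 14 → O
  i= 6: U-V = 25 → Z
  i= 7: J-Q = 19 → T
  i= 8: F-P = 16 → Q
  i= 9: A-F = 21 → V
  i=10: T-F = 14 → O
  i=11: V-W = 25 → Z
  i=12: F-M = 19 → T
  i=13: Z-J = 16 → Q
  i=14: U-Z = 21 → V
  i=15: S-E = 14 → O
  i=16: S-T = 25 → Z
  i=17: T-A = 19 → T
  i=18: Y-I = 16 → Q
  i=19: J-O = 21 → V
  i=20: W-I = 14 → O
  i=21: S-T = 25 → Z
  i=22: L-S = 19 → T
  i=23: O-Y = 16 → Q
  i=24: Q-V = 21 → V
  i=25: Z-L = 14 → O
  i=26: K-L = 25 → Z
  i=27: E-L = 19 → T
  shifts repeat with period 5: OZTQV

OZTQV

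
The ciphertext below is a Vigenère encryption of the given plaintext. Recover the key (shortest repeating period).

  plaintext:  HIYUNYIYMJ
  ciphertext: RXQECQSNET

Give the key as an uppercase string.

KPS

  i= 0: R-H = 10 → K
  i= 1: X-I = 15 → P
  i= 2: Q-Y = 18 → S
  i= 3: E-U = 10 → K
  i= 4: C-N = 15 → P
  i= 5: Q-Y = 18 → S
  i= 6: S-I = 10 → K
  i= 7: N-Y = 15 → P
  i= 8: E-M = 18 → S
  i= 9: T-J = 10 → K
  shifts repeat with period 3: KPS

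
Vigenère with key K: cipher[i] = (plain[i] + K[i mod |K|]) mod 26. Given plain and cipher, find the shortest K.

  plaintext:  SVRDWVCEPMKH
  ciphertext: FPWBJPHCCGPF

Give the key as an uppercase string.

NUFY

  i= 0: F-S = 13 → N
  i= 1: P-V = 20 → U
  i= 2: W-R =  5 → F
  i= 3: B-D = 24 → Y
  i= 4: J-W = 13 → N
  i= 5: P-V = 20 → U
  i= 6: H-C =  5 → F
  i= 7: C-E = 24 → Y
  i= 8: C-P = 13 → N
  i= 9: G-M = 20 → U
  i=10: P-K =  5 → F
  i=11: F-H = 24 → Y
  shifts repeat with period 4: NUFY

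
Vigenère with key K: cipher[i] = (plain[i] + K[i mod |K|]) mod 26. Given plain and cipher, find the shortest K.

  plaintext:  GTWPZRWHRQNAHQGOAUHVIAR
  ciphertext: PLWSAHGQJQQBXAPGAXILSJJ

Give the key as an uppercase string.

JSADBQK

  i= 0: P-G =  9 → J
  i= 1: L-T = 18 → S
  i= 2: W-W =  0 → A
  i= 3: S-P =  3 → D
  i= 4: A-Z =  1 → B
  i= 5: H-R = 16 → Q
  i= 6: G-W = 10 → K
  i= 7: Q-H =  9 → J
  i= 8: J-R = 18 → S
  i= 9: Q-Q =  0 → A
  i=10: Q-N =  3 → D
  i=11: B-A =  1 → B
  i=12: X-H = 16 → Q
  i=13: A-Q = 10 → K
  i=14: P-G =  9 → J
  i=15: G-O = 18 → S
  i=16: A-A =  0 → A
  i=17: X-U =  3 → D
  i=18: I-H =  1 → B
  i=19: L-V = 16 → Q
  i=20: S-I = 10 → K
  i=21: J-A =  9 → J
  i=22: J-R = 18 → S
  shifts repeat with period 7: JSADBQK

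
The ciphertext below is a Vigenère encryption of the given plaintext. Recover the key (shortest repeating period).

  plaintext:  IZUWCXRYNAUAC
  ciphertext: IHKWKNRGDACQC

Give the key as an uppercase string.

AIQ

  i= 0: I-I =  0 → A
  i= 1: H-Z =  8 → I
  i= 2: K-U = 16 → Q
  i= 3: W-W =  0 → A
  i= 4: K-C =  8 → I
  i= 5: N-X = 16 → Q
  i= 6: R-R =  0 → A
  i= 7: G-Y =  8 → I
  i= 8: D-N = 16 → Q
  i= 9: A-A =  0 → A
  i=10: C-U =  8 → I
  i=11: Q-A = 16 → Q
  i=12: C-C =  0 → A
  shifts repeat with period 3: AIQ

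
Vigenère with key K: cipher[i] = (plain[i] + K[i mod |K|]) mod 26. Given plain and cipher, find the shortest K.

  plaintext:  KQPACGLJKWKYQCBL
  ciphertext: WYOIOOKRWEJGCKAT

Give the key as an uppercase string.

MIZI

  i= 0: W-K = 12 → M
  i= 1: Y-Q =  8 → I
  i= 2: O-P = 25 → Z
  i= 3: I-A =  8 → I
  i= 4: O-C = 12 → M
  i= 5: O-G =  8 → I
  i= 6: K-L = 25 → Z
  i= 7: R-J =  8 → I
  i= 8: W-K = 12 → M
  i= 9: E-W =  8 → I
  i=10: J-K = 25 → Z
  i=11: G-Y =  8 → I
  i=12: C-Q = 12 → M
  i=13: K-C =  8 → I
  i=14: A-B = 25 → Z
  i=15: T-L =  8 → I
  shifts repeat with period 4: MIZI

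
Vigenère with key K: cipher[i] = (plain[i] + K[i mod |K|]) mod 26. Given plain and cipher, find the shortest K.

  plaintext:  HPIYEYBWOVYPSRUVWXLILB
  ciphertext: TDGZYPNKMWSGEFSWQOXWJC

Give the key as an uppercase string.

MOYBUR

  i= 0: T-H = 12 → M
  i= 1: D-P = 14 → O
  i= 2: G-I = 24 → Y
  i= 3: Z-Y =  1 → B
  i= 4: Y-E = 20 → U
  i= 5: P-Y = 17 → R
  i= 6: N-B = 12 → M
  i= 7: K-W = 14 → O
  i= 8: M-O = 24 → Y
  i= 9: W-V =  1 → B
  i=10: S-Y = 20 → U
  i=11: G-P = 17 → R
  i=12: E-S = 12 → M
  i=13: F-R = 14 → O
  i=14: S-U = 24 → Y
  i=15: W-V =  1 → B
  i=16: Q-W = 20 → U
  i=17: O-X = 17 → R
  i=18: X-L = 12 → M
  i=19: W-I = 14 → O
  i=20: J-L = 24 → Y
  i=21: C-B =  1 → B
  shifts repeat with period 6: MOYBUR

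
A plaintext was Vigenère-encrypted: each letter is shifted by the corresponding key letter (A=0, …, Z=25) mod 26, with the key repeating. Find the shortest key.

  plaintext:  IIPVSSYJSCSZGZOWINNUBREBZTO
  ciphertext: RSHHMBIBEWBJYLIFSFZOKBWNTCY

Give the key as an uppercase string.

  i= 0: R-I =  9 → J
  i= 1: S-I = 10 → K
  i= 2: H-P = 18 → S
  i= 3: H-V = 12 → M
  i= 4: M-S = 20 → U
  i= 5: B-S =  9 → J
  i= 6: I-Y = 10 → K
  i= 7: B-J = 18 → S
  i= 8: E-S = 12 → M
  i= 9: W-C = 20 → U
  i=10: B-S =  9 → J
  i=11: J-Z = 10 → K
  i=12: Y-G = 18 → S
  i=13: L-Z = 12 → M
  i=14: I-O = 20 → U
  i=15: F-W =  9 → J
  i=16: S-I = 10 → K
  i=17: F-N = 18 → S
  i=18: Z-N = 12 → M
  i=19: O-U = 20 → U
  i=20: K-B =  9 → J
  i=21: B-R = 10 → K
  i=22: W-E = 18 → S
  i=23: N-B = 12 → M
  i=24: T-Z = 20 → U
  i=25: C-T =  9 → J
  i=26: Y-O = 10 → K
  shifts repeat with period 5: JKSMU

JKSMU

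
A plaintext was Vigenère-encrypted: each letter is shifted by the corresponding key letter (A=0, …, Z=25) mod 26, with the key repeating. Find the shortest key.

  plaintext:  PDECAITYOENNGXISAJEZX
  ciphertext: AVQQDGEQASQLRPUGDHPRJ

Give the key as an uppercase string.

LSMODY

  i= 0: A-P = 11 → L
  i= 1: V-D = 18 → S
  i= 2: Q-E = 12 → M
  i= 3: Q-C = 14 → O
  i= 4: D-A =  3 → D
  i= 5: G-I = 24 → Y
  i= 6: E-T = 11 → L
  i= 7: Q-Y = 18 → S
  i= 8: A-O = 12 → M
  i= 9: S-E = 14 → O
  i=10: Q-N =  3 → D
  i=11: L-N = 24 → Y
  i=12: R-G = 11 → L
  i=13: P-X = 18 → S
  i=14: U-I = 12 → M
  i=15: G-S = 14 → O
  i=16: D-A =  3 → D
  i=17: H-J = 24 → Y
  i=18: P-E = 11 → L
  i=19: R-Z = 18 → S
  i=20: J-X = 12 → M
  shifts repeat with period 6: LSMODY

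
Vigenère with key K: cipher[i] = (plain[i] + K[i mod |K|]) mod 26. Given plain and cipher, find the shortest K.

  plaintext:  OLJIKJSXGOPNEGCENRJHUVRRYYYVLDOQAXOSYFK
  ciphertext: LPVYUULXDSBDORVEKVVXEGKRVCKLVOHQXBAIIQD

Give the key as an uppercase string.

  i= 0: L-O = 23 → X
  i= 1: P-L =  4 → E
  i= 2: V-J = 12 → M
  i= 3: Y-I = 16 → Q
  i= 4: U-K = 10 → K
  i= 5: U-J = 11 → L
  i= 6: L-S = 19 → T
  i= 7: X-X =  0 → A
  i= 8: D-G = 23 → X
  i= 9: S-O =  4 → E
  i=10: B-P = 12 → M
  i=11: D-N = 16 → Q
  i=12: O-E = 10 → K
  i=13: R-G = 11 → L
  i=14: V-C = 19 → T
  i=15: E-E =  0 → A
  i=16: K-N = 23 → X
  i=17: V-R =  4 → E
  i=18: V-J = 12 → M
  i=19: X-H = 16 → Q
  i=20: E-U = 10 → K
  i=21: G-V = 11 → L
  i=22: K-R = 19 → T
  i=23: R-R =  0 → A
  i=24: V-Y = 23 → X
  i=25: C-Y =  4 → E
  i=26: K-Y = 12 → M
  i=27: L-V = 16 → Q
  i=28: V-L = 10 → K
  i=29: O-D = 11 → L
  i=30: H-O = 19 → T
  i=31: Q-Q =  0 → A
  i=32: X-A = 23 → X
  i=33: B-X =  4 → E
  i=34: A-O = 12 → M
  i=35: I-S = 16 → Q
  i=36: I-Y = 10 → K
  i=37: Q-F = 11 → L
  i=38: D-K = 19 → T
  shifts repeat with period 8: XEMQKLTA

XEMQKLTA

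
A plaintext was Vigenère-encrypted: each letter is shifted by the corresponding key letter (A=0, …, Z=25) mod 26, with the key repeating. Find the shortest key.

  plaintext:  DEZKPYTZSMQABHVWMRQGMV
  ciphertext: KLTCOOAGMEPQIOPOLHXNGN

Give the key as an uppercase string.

HHUSZQ

  i= 0: K-D =  7 → H
  i= 1: L-E =  7 → H
  i= 2: T-Z = 20 → U
  i= 3: C-K = 18 → S
  i= 4: O-P = 25 → Z
  i= 5: O-Y = 16 → Q
  i= 6: A-T =  7 → H
  i= 7: G-Z =  7 → H
  i= 8: M-S = 20 → U
  i= 9: E-M = 18 → S
  i=10: P-Q = 25 → Z
  i=11: Q-A = 16 → Q
  i=12: I-B =  7 → H
  i=13: O-H =  7 → H
  i=14: P-V = 20 → U
  i=15: O-W = 18 → S
  i=16: L-M = 25 → Z
  i=17: H-R = 16 → Q
  i=18: X-Q =  7 → H
  i=19: N-G =  7 → H
  i=20: G-M = 20 → U
  i=21: N-V = 18 → S
  shifts repeat with period 6: HHUSZQ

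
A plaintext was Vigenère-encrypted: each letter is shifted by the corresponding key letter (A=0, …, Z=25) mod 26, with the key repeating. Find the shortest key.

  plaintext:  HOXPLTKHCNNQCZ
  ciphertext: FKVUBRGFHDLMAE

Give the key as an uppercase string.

  i= 0: F-H = 24 → Y
  i= 1: K-O = 22 → W
  i= 2: V-X = 24 → Y
  i= 3: U-P =  5 → F
  i= 4: B-L = 16 → Q
  i= 5: R-T = 24 → Y
  i= 6: G-K = 22 → W
  i= 7: F-H = 24 → Y
  i= 8: H-C =  5 → F
  i= 9: D-N = 16 → Q
  i=10: L-N = 24 → Y
  i=11: M-Q = 22 → W
  i=12: A-C = 24 → Y
  i=13: E-Z =  5 → F
  shifts repeat with period 5: YWYFQ

YWYFQ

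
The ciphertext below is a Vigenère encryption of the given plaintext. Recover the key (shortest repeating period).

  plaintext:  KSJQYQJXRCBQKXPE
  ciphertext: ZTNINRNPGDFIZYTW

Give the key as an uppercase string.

  i= 0: Z-K = 15 → P
  i= 1: T-S =  1 → B
  i= 2: N-J =  4 → E
  i= 3: I-Q = 18 → S
  i= 4: N-Y = 15 → P
  i= 5: R-Q =  1 → B
  i= 6: N-J =  4 → E
  i= 7: P-X = 18 → S
  i= 8: G-R = 15 → P
  i= 9: D-C =  1 → B
  i=10: F-B =  4 → E
  i=11: I-Q = 18 → S
  i=12: Z-K = 15 → P
  i=13: Y-X =  1 → B
  i=14: T-P =  4 → E
  i=15: W-E = 18 → S
  shifts repeat with period 4: PBES

PBES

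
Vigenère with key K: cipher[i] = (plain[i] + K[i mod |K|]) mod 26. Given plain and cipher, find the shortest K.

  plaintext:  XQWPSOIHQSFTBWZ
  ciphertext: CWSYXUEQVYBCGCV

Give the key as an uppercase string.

  i= 0: C-X =  5 → F
  i= 1: W-Q =  6 → G
  i= 2: S-W = 22 → W
  i= 3: Y-P =  9 → J
  i= 4: X-S =  5 → F
  i= 5: U-O =  6 → G
  i= 6: E-I = 22 → W
  i= 7: Q-H =  9 → J
  i= 8: V-Q =  5 → F
  i= 9: Y-S =  6 → G
  i=10: B-F = 22 → W
  i=11: C-T =  9 → J
  i=12: G-B =  5 → F
  i=13: C-W =  6 → G
  i=14: V-Z = 22 → W
  shifts repeat with period 4: FGWJ

FGWJ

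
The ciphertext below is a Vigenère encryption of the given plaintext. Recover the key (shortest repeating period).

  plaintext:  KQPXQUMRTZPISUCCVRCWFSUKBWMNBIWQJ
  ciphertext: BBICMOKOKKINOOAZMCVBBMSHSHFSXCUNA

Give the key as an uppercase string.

  i= 0: B-K = 17 → R
  i= 1: B-Q = 11 → L
  i= 2: I-P = 19 → T
  i= 3: C-X =  5 → F
  i= 4: M-Q = 22 → W
  i= 5: O-U = 20 → U
  i= 6: K-M = 24 → Y
  i= 7: O-R = 23 → X
  i= 8: K-T = 17 → R
  i= 9: K-Z = 11 → L
  i=10: I-P = 19 → T
  i=11: N-I =  5 → F
  i=12: O-S = 22 → W
  i=13: O-U = 20 → U
  i=14: A-C = 24 → Y
  i=15: Z-C = 23 → X
  i=16: M-V = 17 → R
  i=17: C-R = 11 → L
  i=18: V-C = 19 → T
  i=19: B-W =  5 → F
  i=20: B-F = 22 → W
  i=21: M-S = 20 → U
  i=22: S-U = 24 → Y
  i=23: H-K = 23 → X
  i=24: S-B = 17 → R
  i=25: H-W = 11 → L
  i=26: F-M = 19 → T
  i=27: S-N =  5 → F
  i=28: X-B = 22 → W
  i=29: C-I = 20 → U
  i=30: U-W = 24 → Y
  i=31: N-Q = 23 → X
  i=32: A-J = 17 → R
  shifts repeat with period 8: RLTFWUYX

RLTFWUYX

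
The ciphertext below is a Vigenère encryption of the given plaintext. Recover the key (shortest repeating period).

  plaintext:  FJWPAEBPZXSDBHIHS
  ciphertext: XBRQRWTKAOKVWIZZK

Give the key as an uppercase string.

SSVBR

  i= 0: X-F = 18 → S
  i= 1: B-J = 18 → S
  i= 2: R-W = 21 → V
  i= 3: Q-P =  1 → B
  i= 4: R-A = 17 → R
  i= 5: W-E = 18 → S
  i= 6: T-B = 18 → S
  i= 7: K-P = 21 → V
  i= 8: A-Z =  1 → B
  i= 9: O-X = 17 → R
  i=10: K-S = 18 → S
  i=11: V-D = 18 → S
  i=12: W-B = 21 → V
  i=13: I-H =  1 → B
  i=14: Z-I = 17 → R
  i=15: Z-H = 18 → S
  i=16: K-S = 18 → S
  shifts repeat with period 5: SSVBR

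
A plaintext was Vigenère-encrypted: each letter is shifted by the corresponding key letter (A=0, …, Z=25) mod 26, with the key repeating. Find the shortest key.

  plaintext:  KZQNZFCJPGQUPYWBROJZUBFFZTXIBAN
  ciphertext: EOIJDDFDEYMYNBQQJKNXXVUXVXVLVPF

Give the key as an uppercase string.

UPSWEYD

  i= 0: E-K = 20 → U
  i= 1: O-Z = 15 → P
  i= 2: I-Q = 18 → S
  i= 3: J-N = 22 → W
  i= 4: D-Z =  4 → E
  i= 5: D-F = 24 → Y
  i= 6: F-C =  3 → D
  i= 7: D-J = 20 → U
  i= 8: E-P = 15 → P
  i= 9: Y-G = 18 → S
  i=10: M-Q = 22 → W
  i=11: Y-U =  4 → E
  i=12: N-P = 24 → Y
  i=13: B-Y =  3 → D
  i=14: Q-W = 20 → U
  i=15: Q-B = 15 → P
  i=16: J-R = 18 → S
  i=17: K-O = 22 → W
  i=18: N-J =  4 → E
  i=19: X-Z = 24 → Y
  i=20: X-U =  3 → D
  i=21: V-B = 20 → U
  i=22: U-F = 15 → P
  i=23: X-F = 18 → S
  i=24: V-Z = 22 → W
  i=25: X-T =  4 → E
  i=26: V-X = 24 → Y
  i=27: L-I =  3 → D
  i=28: V-B = 20 → U
  i=29: P-A = 15 → P
  i=30: F-N = 18 → S
  shifts repeat with period 7: UPSWEYD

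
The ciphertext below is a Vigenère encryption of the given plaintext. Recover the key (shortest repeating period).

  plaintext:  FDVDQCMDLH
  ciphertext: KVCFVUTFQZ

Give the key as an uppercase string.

  i= 0: K-F =  5 → F
  i= 1: V-D = 18 → S
  i= 2: C-V =  7 → H
  i= 3: F-D =  2 → C
  i= 4: V-Q =  5 → F
  i= 5: U-C = 18 → S
  i= 6: T-M =  7 → H
  i= 7: F-D =  2 → C
  i= 8: Q-L =  5 → F
  i= 9: Z-H = 18 → S
  shifts repeat with period 4: FSHC

FSHC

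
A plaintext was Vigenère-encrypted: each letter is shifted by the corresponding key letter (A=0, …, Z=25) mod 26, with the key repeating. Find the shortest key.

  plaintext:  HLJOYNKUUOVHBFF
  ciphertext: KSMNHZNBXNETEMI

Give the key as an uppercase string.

DHDZJM

  i= 0: K-H =  3 → D
  i= 1: S-L =  7 → H
  i= 2: M-J =  3 → D
  i= 3: N-O = 25 → Z
  i= 4: H-Y =  9 → J
  i= 5: Z-N = 12 → M
  i= 6: N-K =  3 → D
  i= 7: B-U =  7 → H
  i= 8: X-U =  3 → D
  i= 9: N-O = 25 → Z
  i=10: E-V =  9 → J
  i=11: T-H = 12 → M
  i=12: E-B =  3 → D
  i=13: M-F =  7 → H
  i=14: I-F =  3 → D
  shifts repeat with period 6: DHDZJM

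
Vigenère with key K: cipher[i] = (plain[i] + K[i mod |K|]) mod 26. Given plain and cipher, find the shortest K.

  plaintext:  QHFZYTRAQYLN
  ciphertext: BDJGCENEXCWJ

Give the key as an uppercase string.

  i= 0: B-Q = 11 → L
  i= 1: D-H = 22 → W
  i= 2: J-F =  4 → E
  i= 3: G-Z =  7 → H
  i= 4: C-Y =  4 → E
  i= 5: E-T = 11 → L
  i= 6: N-R = 22 → W
  i= 7: E-A =  4 → E
  i= 8: X-Q =  7 → H
  i= 9: C-Y =  4 → E
  i=10: W-L = 11 → L
  i=11: J-N = 22 → W
  shifts repeat with period 5: LWEHE

LWEHE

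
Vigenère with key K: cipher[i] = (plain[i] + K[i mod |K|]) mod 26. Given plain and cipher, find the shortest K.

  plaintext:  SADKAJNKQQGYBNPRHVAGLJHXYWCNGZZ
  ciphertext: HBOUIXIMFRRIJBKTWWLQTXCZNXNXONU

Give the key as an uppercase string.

  i= 0: H-S = 15 → P
  i= 1: B-A =  1 → B
  i= 2: O-D = 11 → L
  i= 3: U-K = 10 → K
  i= 4: I-A =  8 → I
  i= 5: X-J = 14 → O
  i= 6: I-N = 21 → V
  i= 7: M-K =  2 → C
  i= 8: F-Q = 15 → P
  i= 9: R-Q =  1 → B
  i=10: R-G = 11 → L
  i=11: I-Y = 10 → K
  i=12: J-B =  8 → I
  i=13: B-N = 14 → O
  i=14: K-P = 21 → V
  i=15: T-R =  2 → C
  i=16: W-H = 15 → P
  i=17: W-V =  1 → B
  i=18: L-A = 11 → L
  i=19: Q-G = 10 → K
  i=20: T-L =  8 → I
  i=21: X-J = 14 → O
  i=22: C-H = 21 → V
  i=23: Z-X =  2 → C
  i=24: N-Y = 15 → P
  i=25: X-W =  1 → B
  i=26: N-C = 11 → L
  i=27: X-N = 10 → K
  i=28: O-G =  8 → I
  i=29: N-Z = 14 → O
  i=30: U-Z = 21 → V
  shifts repeat with period 8: PBLKIOVC

PBLKIOVC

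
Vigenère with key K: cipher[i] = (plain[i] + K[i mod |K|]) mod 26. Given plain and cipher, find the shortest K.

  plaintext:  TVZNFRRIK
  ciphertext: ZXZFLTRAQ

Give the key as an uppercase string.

GCAS

  i= 0: Z-T =  6 → G
  i= 1: X-V =  2 → C
  i= 2: Z-Z =  0 → A
  i= 3: F-N = 18 → S
  i= 4: L-F =  6 → G
  i= 5: T-R =  2 → C
  i= 6: R-R =  0 → A
  i= 7: A-I = 18 → S
  i= 8: Q-K =  6 → G
  shifts repeat with period 4: GCAS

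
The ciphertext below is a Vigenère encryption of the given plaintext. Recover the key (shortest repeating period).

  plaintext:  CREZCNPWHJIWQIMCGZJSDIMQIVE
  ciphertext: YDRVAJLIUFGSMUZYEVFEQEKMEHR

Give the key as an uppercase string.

WMNWYW

  i= 0: Y-C = 22 → W
  i= 1: D-R = 12 → M
  i= 2: R-E = 13 → N
  i= 3: V-Z = 22 → W
  i= 4: A-C = 24 → Y
  i= 5: J-N = 22 → W
  i= 6: L-P = 22 → W
  i= 7: I-W = 12 → M
  i= 8: U-H = 13 → N
  i= 9: F-J = 22 → W
  i=10: G-I = 24 → Y
  i=11: S-W = 22 → W
  i=12: M-Q = 22 → W
  i=13: U-I = 12 → M
  i=14: Z-M = 13 → N
  i=15: Y-C = 22 → W
  i=16: E-G = 24 → Y
  i=17: V-Z = 22 → W
  i=18: F-J = 22 → W
  i=19: E-S = 12 → M
  i=20: Q-D = 13 → N
  i=21: E-I = 22 → W
  i=22: K-M = 24 → Y
  i=23: M-Q = 22 → W
  i=24: E-I = 22 → W
  i=25: H-V = 12 → M
  i=26: R-E = 13 → N
  shifts repeat with period 6: WMNWYW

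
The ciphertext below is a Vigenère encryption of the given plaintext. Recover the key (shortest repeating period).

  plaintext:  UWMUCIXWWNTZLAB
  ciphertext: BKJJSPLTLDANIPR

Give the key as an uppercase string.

  i= 0: B-U =  7 → H
  i= 1: K-W = 14 → O
  i= 2: J-M = 23 → X
  i= 3: J-U = 15 → P
  i= 4: S-C = 16 → Q
  i= 5: P-I =  7 → H
  i= 6: L-X = 14 → O
  i= 7: T-W = 23 → X
  i= 8: L-W = 15 → P
  i= 9: D-N = 16 → Q
  i=10: A-T =  7 → H
  i=11: N-Z = 14 → O
  i=12: I-L = 23 → X
  i=13: P-A = 15 → P
  i=14: R-B = 16 → Q
  shifts repeat with period 5: HOXPQ

HOXPQ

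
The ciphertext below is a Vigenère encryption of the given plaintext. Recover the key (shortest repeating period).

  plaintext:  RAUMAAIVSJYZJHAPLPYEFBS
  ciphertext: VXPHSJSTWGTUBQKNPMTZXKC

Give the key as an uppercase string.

  i= 0: V-R =  4 → E
  i= 1: X-A = 23 → X
  i= 2: P-U = 21 → V
  i= 3: H-M = 21 → V
  i= 4: S-A = 18 → S
  i= 5: J-A =  9 → J
  i= 6: S-I = 10 → K
  i= 7: T-V = 24 → Y
  i= 8: W-S =  4 → E
  i= 9: G-J = 23 → X
  i=10: T-Y = 21 → V
  i=11: U-Z = 21 → V
  i=12: B-J = 18 → S
  i=13: Q-H =  9 → J
  i=14: K-A = 10 → K
  i=15: N-P = 24 → Y
  i=16: P-L =  4 → E
  i=17: M-P = 23 → X
  i=18: T-Y = 21 → V
  i=19: Z-E = 21 → V
  i=20: X-F = 18 → S
  i=21: K-B =  9 → J
  i=22: C-S = 10 → K
  shifts repeat with period 8: EXVVSJKY

EXVVSJKY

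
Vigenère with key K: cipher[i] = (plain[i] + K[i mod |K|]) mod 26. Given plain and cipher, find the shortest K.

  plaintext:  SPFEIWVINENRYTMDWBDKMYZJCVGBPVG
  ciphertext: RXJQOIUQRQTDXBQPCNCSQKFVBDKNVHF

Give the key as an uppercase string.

  i= 0: R-S = 25 → Z
  i= 1: X-P =  8 → I
  i= 2: J-F =  4 → E
  i= 3: Q-E = 12 → M
  i= 4: O-I =  6 → G
  i= 5: I-W = 12 → M
  i= 6: U-V = 25 → Z
  i= 7: Q-I =  8 → I
  i= 8: R-N =  4 → E
  i= 9: Q-E = 12 → M
  i=10: T-N =  6 → G
  i=11: D-R = 12 → M
  i=12: X-Y = 25 → Z
  i=13: B-T =  8 → I
  i=14: Q-M =  4 → E
  i=15: P-D = 12 → M
  i=16: C-W =  6 → G
  i=17: N-B = 12 → M
  i=18: C-D = 25 → Z
  i=19: S-K =  8 → I
  i=20: Q-M =  4 → E
  i=21: K-Y = 12 → M
  i=22: F-Z =  6 → G
  i=23: V-J = 12 → M
  i=24: B-C = 25 → Z
  i=25: D-V =  8 → I
  i=26: K-G =  4 → E
  i=27: N-B = 12 → M
  i=28: V-P =  6 → G
  i=29: H-V = 12 → M
  i=30: F-G = 25 → Z
  shifts repeat with period 6: ZIEMGM

ZIEMGM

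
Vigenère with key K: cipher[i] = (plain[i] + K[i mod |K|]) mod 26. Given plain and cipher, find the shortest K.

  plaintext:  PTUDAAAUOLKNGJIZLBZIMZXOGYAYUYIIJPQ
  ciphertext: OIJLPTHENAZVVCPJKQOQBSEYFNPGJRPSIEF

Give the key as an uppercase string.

  i= 0: O-P = 25 → Z
  i= 1: I-T = 15 → P
  i= 2: J-U = 15 → P
  i= 3: L-D =  8 → I
  i= 4: P-A = 15 → P
  i= 5: T-A = 19 → T
  i= 6: H-A =  7 → H
  i= 7: E-U = 10 → K
  i= 8: N-O = 25 → Z
  i= 9: A-L = 15 → P
  i=10: Z-K = 15 → P
  i=11: V-N =  8 → I
  i=12: V-G = 15 → P
  i=13: C-J = 19 → T
  i=14: P-I =  7 → H
  i=15: J-Z = 10 → K
  i=16: K-L = 25 → Z
  i=17: Q-B = 15 → P
  i=18: O-Z = 15 → P
  i=19: Q-I =  8 → I
  i=20: B-M = 15 → P
  i=21: S-Z = 19 → T
  i=22: E-X =  7 → H
  i=23: Y-O = 10 → K
  i=24: F-G = 25 → Z
  i=25: N-Y = 15 → P
  i=26: P-A = 15 → P
  i=27: G-Y =  8 → I
  i=28: J-U = 15 → P
  i=29: R-Y = 19 → T
  i=30: P-I =  7 → H
  i=31: S-I = 10 → K
  i=32: I-J = 25 → Z
  i=33: E-P = 15 → P
  i=34: F-Q = 15 → P
  shifts repeat with period 8: ZPPIPTHK

ZPPIPTHK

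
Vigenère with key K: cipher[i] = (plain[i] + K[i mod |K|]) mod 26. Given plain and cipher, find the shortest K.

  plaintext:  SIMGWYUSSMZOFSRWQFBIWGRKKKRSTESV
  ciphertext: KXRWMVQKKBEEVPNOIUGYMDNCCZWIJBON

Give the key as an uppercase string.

  i= 0: K-S = 18 → S
  i= 1: X-I = 15 → P
  i= 2: R-M =  5 → F
  i= 3: W-G = 16 → Q
  i= 4: M-W = 16 → Q
  i= 5: V-Y = 23 → X
  i= 6: Q-U = 22 → W
  i= 7: K-S = 18 → S
  i= 8: K-S = 18 → S
  i= 9: B-M = 15 → P
  i=10: E-Z =  5 → F
  i=11: E-O = 16 → Q
  i=12: V-F = 16 → Q
  i=13: P-S = 23 → X
  i=14: N-R = 22 → W
  i=15: O-W = 18 → S
  i=16: I-Q = 18 → S
  i=17: U-F = 15 → P
  i=18: G-B =  5 → F
  i=19: Y-I = 16 → Q
  i=20: M-W = 16 → Q
  i=21: D-G = 23 → X
  i=22: N-R = 22 → W
  i=23: C-K = 18 → S
  i=24: C-K = 18 → S
  i=25: Z-K = 15 → P
  i=26: W-R =  5 → F
  i=27: I-S = 16 → Q
  i=28: J-T = 16 → Q
  i=29: B-E = 23 → X
  i=30: O-S = 22 → W
  i=31: N-V = 18 → S
  shifts repeat with period 8: SPFQQXWS

SPFQQXWS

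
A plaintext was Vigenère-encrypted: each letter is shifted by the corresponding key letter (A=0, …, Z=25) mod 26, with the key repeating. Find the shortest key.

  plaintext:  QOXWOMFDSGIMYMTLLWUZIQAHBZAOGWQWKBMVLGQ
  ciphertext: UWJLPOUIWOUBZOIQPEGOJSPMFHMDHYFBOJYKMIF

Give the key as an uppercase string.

EIMPBCPF

  i= 0: U-Q =  4 → E
  i= 1: W-O =  8 → I
  i= 2: J-X = 12 → M
  i= 3: L-W = 15 → P
  i= 4: P-O =  1 → B
  i= 5: O-M =  2 → C
  i= 6: U-F = 15 → P
  i= 7: I-D =  5 → F
  i= 8: W-S =  4 → E
  i= 9: O-G =  8 → I
  i=10: U-I = 12 → M
  i=11: B-M = 15 → P
  i=12: Z-Y =  1 → B
  i=13: O-M =  2 → C
  i=14: I-T = 15 → P
  i=15: Q-L =  5 → F
  i=16: P-L =  4 → E
  i=17: E-W =  8 → I
  i=18: G-U = 12 → M
  i=19: O-Z = 15 → P
  i=20: J-I =  1 → B
  i=21: S-Q =  2 → C
  i=22: P-A = 15 → P
  i=23: M-H =  5 → F
  i=24: F-B =  4 → E
  i=25: H-Z =  8 → I
  i=26: M-A = 12 → M
  i=27: D-O = 15 → P
  i=28: H-G =  1 → B
  i=29: Y-W =  2 → C
  i=30: F-Q = 15 → P
  i=31: B-W =  5 → F
  i=32: O-K =  4 → E
  i=33: J-B =  8 → I
  i=34: Y-M = 12 → M
  i=35: K-V = 15 → P
  i=36: M-L =  1 → B
  i=37: I-G =  2 → C
  i=38: F-Q = 15 → P
  shifts repeat with period 8: EIMPBCPF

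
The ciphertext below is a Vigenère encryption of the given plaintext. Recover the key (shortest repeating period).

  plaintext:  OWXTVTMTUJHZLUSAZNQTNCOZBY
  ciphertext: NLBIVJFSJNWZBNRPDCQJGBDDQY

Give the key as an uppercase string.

ZPEPAQT

  i= 0: N-O = 25 → Z
  i= 1: L-W = 15 → P
  i= 2: B-X =  4 → E
  i= 3: I-T = 15 → P
  i= 4: V-V =  0 → A
  i= 5: J-T = 16 → Q
  i= 6: F-M = 19 → T
  i= 7: S-T = 25 → Z
  i= 8: J-U = 15 → P
  i= 9: N-J =  4 → E
  i=10: W-H = 15 → P
  i=11: Z-Z =  0 → A
  i=12: B-L = 16 → Q
  i=13: N-U = 19 → T
  i=14: R-S = 25 → Z
  i=15: P-A = 15 → P
  i=16: D-Z =  4 → E
  i=17: C-N = 15 → P
  i=18: Q-Q =  0 → A
  i=19: J-T = 16 → Q
  i=20: G-N = 19 → T
  i=21: B-C = 25 → Z
  i=22: D-O = 15 → P
  i=23: D-Z =  4 → E
  i=24: Q-B = 15 → P
  i=25: Y-Y =  0 → A
  shifts repeat with period 7: ZPEPAQT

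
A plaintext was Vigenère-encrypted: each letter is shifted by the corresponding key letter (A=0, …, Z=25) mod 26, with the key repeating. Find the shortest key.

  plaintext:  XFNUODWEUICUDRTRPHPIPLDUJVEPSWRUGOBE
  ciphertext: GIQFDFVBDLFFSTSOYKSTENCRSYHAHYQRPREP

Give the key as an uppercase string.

  i= 0: G-X =  9 → J
  i= 1: I-F =  3 → D
  i= 2: Q-N =  3 → D
  i= 3: F-U = 11 → L
  i= 4: D-O = 15 → P
  i= 5: F-D =  2 → C
  i= 6: V-W = 25 → Z
  i= 7: B-E = 23 → X
  i= 8: D-U =  9 → J
  i= 9: L-I =  3 → D
  i=10: F-C =  3 → D
  i=11: F-U = 11 → L
  i=12: S-D = 15 → P
  i=13: T-R =  2 → C
  i=14: S-T = 25 → Z
  i=15: O-R = 23 → X
  i=16: Y-P =  9 → J
  i=17: K-H =  3 → D
  i=18: S-P =  3 → D
  i=19: T-I = 11 → L
  i=20: E-P = 15 → P
  i=21: N-L =  2 → C
  i=22: C-D = 25 → Z
  i=23: R-U = 23 → X
  i=24: S-J =  9 → J
  i=25: Y-V =  3 → D
  i=26: H-E =  3 → D
  i=27: A-P = 11 → L
  i=28: H-S = 15 → P
  i=29: Y-W =  2 → C
  i=30: Q-R = 25 → Z
  i=31: R-U = 23 → X
  i=32: P-G =  9 → J
  i=33: R-O =  3 → D
  i=34: E-B =  3 → D
  i=35: P-E = 11 → L
  shifts repeat with period 8: JDDLPCZX

JDDLPCZX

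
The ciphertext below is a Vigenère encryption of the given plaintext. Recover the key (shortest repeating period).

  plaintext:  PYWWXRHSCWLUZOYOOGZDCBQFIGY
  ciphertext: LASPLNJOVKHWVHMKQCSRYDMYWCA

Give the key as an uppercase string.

  i= 0: L-P = 22 → W
  i= 1: A-Y =  2 → C
  i= 2: S-W = 22 → W
  i= 3: P-W = 19 → T
  i= 4: L-X = 14 → O
  i= 5: N-R = 22 → W
  i= 6: J-H =  2 → C
  i= 7: O-S = 22 → W
  i= 8: V-C = 19 → T
  i= 9: K-W = 14 → O
  i=10: H-L = 22 → W
  i=11: W-U =  2 → C
  i=12: V-Z = 22 → W
  i=13: H-O = 19 → T
  i=14: M-Y = 14 → O
  i=15: K-O = 22 → W
  i=16: Q-O =  2 → C
  i=17: C-G = 22 → W
  i=18: S-Z = 19 → T
  i=19: R-D = 14 → O
  i=20: Y-C = 22 → W
  i=21: D-B =  2 → C
  i=22: M-Q = 22 → W
  i=23: Y-F = 19 → T
  i=24: W-I = 14 → O
  i=25: C-G = 22 → W
  i=26: A-Y =  2 → C
  shifts repeat with period 5: WCWTO

WCWTO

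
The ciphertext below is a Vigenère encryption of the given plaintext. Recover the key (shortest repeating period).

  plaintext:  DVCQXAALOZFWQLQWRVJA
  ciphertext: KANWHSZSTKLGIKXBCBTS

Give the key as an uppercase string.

HFLGKSZ

  i= 0: K-D =  7 → H
  i= 1: A-V =  5 → F
  i= 2: N-C = 11 → L
  i= 3: W-Q =  6 → G
  i= 4: H-X = 10 → K
  i= 5: S-A = 18 → S
  i= 6: Z-A = 25 → Z
  i= 7: S-L =  7 → H
  i= 8: T-O =  5 → F
  i= 9: K-Z = 11 → L
  i=10: L-F =  6 → G
  i=11: G-W = 10 → K
  i=12: I-Q = 18 → S
  i=13: K-L = 25 → Z
  i=14: X-Q =  7 → H
  i=15: B-W =  5 → F
  i=16: C-R = 11 → L
  i=17: B-V =  6 → G
  i=18: T-J = 10 → K
  i=19: S-A = 18 → S
  shifts repeat with period 7: HFLGKSZ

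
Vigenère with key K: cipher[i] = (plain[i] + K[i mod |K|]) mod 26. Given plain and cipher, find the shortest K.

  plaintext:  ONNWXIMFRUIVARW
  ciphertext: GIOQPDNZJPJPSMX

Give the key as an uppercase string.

SVBU

  i= 0: G-O = 18 → S
  i= 1: I-N = 21 → V
  i= 2: O-N =  1 → B
  i= 3: Q-W = 20 → U
  i= 4: P-X = 18 → S
  i= 5: D-I = 21 → V
  i= 6: N-M =  1 → B
  i= 7: Z-F = 20 → U
  i= 8: J-R = 18 → S
  i= 9: P-U = 21 → V
  i=10: J-I =  1 → B
  i=11: P-V = 20 → U
  i=12: S-A = 18 → S
  i=13: M-R = 21 → V
  i=14: X-W =  1 → B
  shifts repeat with period 4: SVBU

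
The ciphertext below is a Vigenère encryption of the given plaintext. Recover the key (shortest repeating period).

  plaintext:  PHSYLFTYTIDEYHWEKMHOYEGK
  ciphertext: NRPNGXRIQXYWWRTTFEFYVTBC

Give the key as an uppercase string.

YKXPVS

  i= 0: N-P = 24 → Y
  i= 1: R-H = 10 → K
  i= 2: P-S = 23 → X
  i= 3: N-Y = 15 → P
  i= 4: G-L = 21 → V
  i= 5: X-F = 18 → S
  i= 6: R-T = 24 → Y
  i= 7: I-Y = 10 → K
  i= 8: Q-T = 23 → X
  i= 9: X-I = 15 → P
  i=10: Y-D = 21 → V
  i=11: W-E = 18 → S
  i=12: W-Y = 24 → Y
  i=13: R-H = 10 → K
  i=14: T-W = 23 → X
  i=15: T-E = 15 → P
  i=16: F-K = 21 → V
  i=17: E-M = 18 → S
  i=18: F-H = 24 → Y
  i=19: Y-O = 10 → K
  i=20: V-Y = 23 → X
  i=21: T-E = 15 → P
  i=22: B-G = 21 → V
  i=23: C-K = 18 → S
  shifts repeat with period 6: YKXPVS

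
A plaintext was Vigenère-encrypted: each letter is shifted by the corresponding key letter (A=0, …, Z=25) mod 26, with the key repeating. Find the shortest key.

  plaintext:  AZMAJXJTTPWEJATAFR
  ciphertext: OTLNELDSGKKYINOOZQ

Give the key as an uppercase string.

OUZNV

  i= 0: O-A = 14 → O
  i= 1: T-Z = 20 → U
  i= 2: L-M = 25 → Z
  i= 3: N-A = 13 → N
  i= 4: E-J = 21 → V
  i= 5: L-X = 14 → O
  i= 6: D-J = 20 → U
  i= 7: S-T = 25 → Z
  i= 8: G-T = 13 → N
  i= 9: K-P = 21 → V
  i=10: K-W = 14 → O
  i=11: Y-E = 20 → U
  i=12: I-J = 25 → Z
  i=13: N-A = 13 → N
  i=14: O-T = 21 → V
  i=15: O-A = 14 → O
  i=16: Z-F = 20 → U
  i=17: Q-R = 25 → Z
  shifts repeat with period 5: OUZNV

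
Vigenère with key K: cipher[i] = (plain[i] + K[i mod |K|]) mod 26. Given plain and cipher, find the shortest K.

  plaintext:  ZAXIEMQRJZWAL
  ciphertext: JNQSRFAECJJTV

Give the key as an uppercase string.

  i= 0: J-Z = 10 → K
  i= 1: N-A = 13 → N
  i= 2: Q-X = 19 → T
  i= 3: S-I = 10 → K
  i= 4: R-E = 13 → N
  i= 5: F-M = 19 → T
  i= 6: A-Q = 10 → K
  i= 7: E-R = 13 → N
  i= 8: C-J = 19 → T
  i= 9: J-Z = 10 → K
  i=10: J-W = 13 → N
  i=11: T-A = 19 → T
  i=12: V-L = 10 → K
  shifts repeat with period 3: KNT

KNT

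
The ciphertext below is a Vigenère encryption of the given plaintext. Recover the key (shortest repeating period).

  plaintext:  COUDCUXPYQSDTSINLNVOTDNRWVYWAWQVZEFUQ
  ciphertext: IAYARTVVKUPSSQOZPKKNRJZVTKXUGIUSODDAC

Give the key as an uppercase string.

GMEXPZY

  i= 0: I-C =  6 → G
  i= 1: A-O = 12 → M
  i= 2: Y-U =  4 → E
  i= 3: A-D = 23 → X
  i= 4: R-C = 15 → P
  i= 5: T-U = 25 → Z
  i= 6: V-X = 24 → Y
  i= 7: V-P =  6 → G
  i= 8: K-Y = 12 → M
  i= 9: U-Q =  4 → E
  i=10: P-S = 23 → X
  i=11: S-D = 15 → P
  i=12: S-T = 25 → Z
  i=13: Q-S = 24 → Y
  i=14: O-I =  6 → G
  i=15: Z-N = 12 → M
  i=16: P-L =  4 → E
  i=17: K-N = 23 → X
  i=18: K-V = 15 → P
  i=19: N-O = 25 → Z
  i=20: R-T = 24 → Y
  i=21: J-D =  6 → G
  i=22: Z-N = 12 → M
  i=23: V-R =  4 → E
  i=24: T-W = 23 → X
  i=25: K-V = 15 → P
  i=26: X-Y = 25 → Z
  i=27: U-W = 24 → Y
  i=28: G-A =  6 → G
  i=29: I-W = 12 → M
  i=30: U-Q =  4 → E
  i=31: S-V = 23 → X
  i=32: O-Z = 15 → P
  i=33: D-E = 25 → Z
  i=34: D-F = 24 → Y
  i=35: A-U =  6 → G
  i=36: C-Q = 12 → M
  shifts repeat with period 7: GMEXPZY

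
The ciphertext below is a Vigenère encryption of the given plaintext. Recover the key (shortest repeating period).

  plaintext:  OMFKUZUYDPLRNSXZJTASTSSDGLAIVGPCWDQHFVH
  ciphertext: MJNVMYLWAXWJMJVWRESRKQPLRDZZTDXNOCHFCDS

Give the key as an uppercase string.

  i= 0: M-O = 24 → Y
  i= 1: J-M = 23 → X
  i= 2: N-F =  8 → I
  i= 3: V-K = 11 → L
  i= 4: M-U = 18 → S
  i= 5: Y-Z = 25 → Z
  i= 6: L-U = 17 → R
  i= 7: W-Y = 24 → Y
  i= 8: A-D = 23 → X
  i= 9: X-P =  8 → I
  i=10: W-L = 11 → L
  i=11: J-R = 18 → S
  i=12: M-N = 25 → Z
  i=13: J-S = 17 → R
  i=14: V-X = 24 → Y
  i=15: W-Z = 23 → X
  i=16: R-J =  8 → I
  i=17: E-T = 11 → L
  i=18: S-A = 18 → S
  i=19: R-S = 25 → Z
  i=20: K-T = 17 → R
  i=21: Q-S = 24 → Y
  i=22: P-S = 23 → X
  i=23: L-D =  8 → I
  i=24: R-G = 11 → L
  i=25: D-L = 18 → S
  i=26: Z-A = 25 → Z
  i=27: Z-I = 17 → R
  i=28: T-V = 24 → Y
  i=29: D-G = 23 → X
  i=30: X-P =  8 → I
  i=31: N-C = 11 → L
  i=32: O-W = 18 → S
  i=33: C-D = 25 → Z
  i=34: H-Q = 17 → R
  i=35: F-H = 24 → Y
  i=36: C-F = 23 → X
  i=37: D-V =  8 → I
  i=38: S-H = 11 → L
  shifts repeat with period 7: YXILSZR

YXILSZR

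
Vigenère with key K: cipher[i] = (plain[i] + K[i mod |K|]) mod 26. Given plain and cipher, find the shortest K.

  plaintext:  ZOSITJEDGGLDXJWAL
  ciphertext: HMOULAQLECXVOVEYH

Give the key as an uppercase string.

  i= 0: H-Z =  8 → I
  i= 1: M-O = 24 → Y
  i= 2: O-S = 22 → W
  i= 3: U-I = 12 → M
  i= 4: L-T = 18 → S
  i= 5: A-J = 17 → R
  i= 6: Q-E = 12 → M
  i= 7: L-D =  8 → I
  i= 8: E-G = 24 → Y
  i= 9: C-G = 22 → W
  i=10: X-L = 12 → M
  i=11: V-D = 18 → S
  i=12: O-X = 17 → R
  i=13: V-J = 12 → M
  i=14: E-W =  8 → I
  i=15: Y-A = 24 → Y
  i=16: H-L = 22 → W
  shifts repeat with period 7: IYWMSRM

IYWMSRM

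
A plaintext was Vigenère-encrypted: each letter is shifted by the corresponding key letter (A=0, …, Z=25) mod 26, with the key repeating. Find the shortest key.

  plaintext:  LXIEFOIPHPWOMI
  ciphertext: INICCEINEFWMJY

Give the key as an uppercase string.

XQAY

  i= 0: I-L = 23 → X
  i= 1: N-X = 16 → Q
  i= 2: I-I =  0 → A
  i= 3: C-E = 24 → Y
  i= 4: C-F = 23 → X
  i= 5: E-O = 16 → Q
  i= 6: I-I =  0 → A
  i= 7: N-P = 24 → Y
  i= 8: E-H = 23 → X
  i= 9: F-P = 16 → Q
  i=10: W-W =  0 → A
  i=11: M-O = 24 → Y
  i=12: J-M = 23 → X
  i=13: Y-I = 16 → Q
  shifts repeat with period 4: XQAY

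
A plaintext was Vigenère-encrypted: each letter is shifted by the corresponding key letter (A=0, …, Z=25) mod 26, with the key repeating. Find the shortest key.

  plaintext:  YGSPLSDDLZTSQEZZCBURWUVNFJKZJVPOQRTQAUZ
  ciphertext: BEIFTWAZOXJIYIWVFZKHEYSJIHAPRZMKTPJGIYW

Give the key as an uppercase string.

DYQQIEXW

  i= 0: B-Y =  3 → D
  i= 1: E-G = 24 → Y
  i= 2: I-S = 16 → Q
  i= 3: F-P = 16 → Q
  i= 4: T-L =  8 → I
  i= 5: W-S =  4 → E
  i= 6: A-D = 23 → X
  i= 7: Z-D = 22 → W
  i= 8: O-L =  3 → D
  i= 9: X-Z = 24 → Y
  i=10: J-T = 16 → Q
  i=11: I-S = 16 → Q
  i=12: Y-Q =  8 → I
  i=13: I-E =  4 → E
  i=14: W-Z = 23 → X
  i=15: V-Z = 22 → W
  i=16: F-C =  3 → D
  i=17: Z-B = 24 → Y
  i=18: K-U = 16 → Q
  i=19: H-R = 16 → Q
  i=20: E-W =  8 → I
  i=21: Y-U =  4 → E
  i=22: S-V = 23 → X
  i=23: J-N = 22 → W
  i=24: I-F =  3 → D
  i=25: H-J = 24 → Y
  i=26: A-K = 16 → Q
  i=27: P-Z = 16 → Q
  i=28: R-J =  8 → I
  i=29: Z-V =  4 → E
  i=30: M-P = 23 → X
  i=31: K-O = 22 → W
  i=32: T-Q =  3 → D
  i=33: P-R = 24 → Y
  i=34: J-T = 16 → Q
  i=35: G-Q = 16 → Q
  i=36: I-A =  8 → I
  i=37: Y-U =  4 → E
  i=38: W-Z = 23 → X
  shifts repeat with period 8: DYQQIEXW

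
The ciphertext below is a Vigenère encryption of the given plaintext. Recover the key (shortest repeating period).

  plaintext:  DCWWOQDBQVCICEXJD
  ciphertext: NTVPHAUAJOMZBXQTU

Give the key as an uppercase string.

KRZTT

  i= 0: N-D = 10 → K
  i= 1: T-C = 17 → R
  i= 2: V-W = 25 → Z
  i= 3: P-W = 19 → T
  i= 4: H-O = 19 → T
  i= 5: A-Q = 10 → K
  i= 6: U-D = 17 → R
  i= 7: A-B = 25 → Z
  i= 8: J-Q = 19 → T
  i= 9: O-V = 19 → T
  i=10: M-C = 10 → K
  i=11: Z-I = 17 → R
  i=12: B-C = 25 → Z
  i=13: X-E = 19 → T
  i=14: Q-X = 19 → T
  i=15: T-J = 10 → K
  i=16: U-D = 17 → R
  shifts repeat with period 5: KRZTT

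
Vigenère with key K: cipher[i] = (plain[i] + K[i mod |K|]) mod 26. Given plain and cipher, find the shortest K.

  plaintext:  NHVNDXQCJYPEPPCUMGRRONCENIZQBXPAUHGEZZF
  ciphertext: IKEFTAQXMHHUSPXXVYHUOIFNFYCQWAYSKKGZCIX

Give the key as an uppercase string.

VDJSQDA

  i= 0: I-N = 21 → V
  i= 1: K-H =  3 → D
  i= 2: E-V =  9 → J
  i= 3: F-N = 18 → S
  i= 4: T-D = 16 → Q
  i= 5: A-X =  3 → D
  i= 6: Q-Q =  0 → A
  i= 7: X-C = 21 → V
  i= 8: M-J =  3 → D
  i= 9: H-Y =  9 → J
  i=10: H-P = 18 → S
  i=11: U-E = 16 → Q
  i=12: S-P =  3 → D
  i=13: P-P =  0 → A
  i=14: X-C = 21 → V
  i=15: X-U =  3 → D
  i=16: V-M =  9 → J
  i=17: Y-G = 18 → S
  i=18: H-R = 16 → Q
  i=19: U-R =  3 → D
  i=20: O-O =  0 → A
  i=21: I-N = 21 → V
  i=22: F-C =  3 → D
  i=23: N-E =  9 → J
  i=24: F-N = 18 → S
  i=25: Y-I = 16 → Q
  i=26: C-Z =  3 → D
  i=27: Q-Q =  0 → A
  i=28: W-B = 21 → V
  i=29: A-X =  3 → D
  i=30: Y-P =  9 → J
  i=31: S-A = 18 → S
  i=32: K-U = 16 → Q
  i=33: K-H =  3 → D
  i=34: G-G =  0 → A
  i=35: Z-E = 21 → V
  i=36: C-Z =  3 → D
  i=37: I-Z =  9 → J
  i=38: X-F = 18 → S
  shifts repeat with period 7: VDJSQDA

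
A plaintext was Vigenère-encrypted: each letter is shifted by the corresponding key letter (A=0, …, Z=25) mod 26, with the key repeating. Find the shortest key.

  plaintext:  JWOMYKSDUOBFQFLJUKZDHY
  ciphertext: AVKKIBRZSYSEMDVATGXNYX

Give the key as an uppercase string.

RZWYK

  i= 0: A-J = 17 → R
  i= 1: V-W = 25 → Z
  i= 2: K-O = 22 → W
  i= 3: K-M = 24 → Y
  i= 4: I-Y = 10 → K
  i= 5: B-K = 17 → R
  i= 6: R-S = 25 → Z
  i= 7: Z-D = 22 → W
  i= 8: S-U = 24 → Y
  i= 9: Y-O = 10 → K
  i=10: S-B = 17 → R
  i=11: E-F = 25 → Z
  i=12: M-Q = 22 → W
  i=13: D-F = 24 → Y
  i=14: V-L = 10 → K
  i=15: A-J = 17 → R
  i=16: T-U = 25 → Z
  i=17: G-K = 22 → W
  i=18: X-Z = 24 → Y
  i=19: N-D = 10 → K
  i=20: Y-H = 17 → R
  i=21: X-Y = 25 → Z
  shifts repeat with period 5: RZWYK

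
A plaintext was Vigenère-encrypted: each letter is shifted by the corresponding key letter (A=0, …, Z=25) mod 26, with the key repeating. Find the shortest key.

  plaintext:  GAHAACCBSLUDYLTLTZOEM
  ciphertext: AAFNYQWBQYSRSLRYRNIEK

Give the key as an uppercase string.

UAYNYO

  i= 0: A-G = 20 → U
  i= 1: A-A =  0 → A
  i= 2: F-H = 24 → Y
  i= 3: N-A = 13 → N
  i= 4: Y-A = 24 → Y
  i= 5: Q-C = 14 → O
  i= 6: W-C = 20 → U
  i= 7: B-B =  0 → A
  i= 8: Q-S = 24 → Y
  i= 9: Y-L = 13 → N
  i=10: S-U = 24 → Y
  i=11: R-D = 14 → O
  i=12: S-Y = 20 → U
  i=13: L-L =  0 → A
  i=14: R-T = 24 → Y
  i=15: Y-L = 13 → N
  i=16: R-T = 24 → Y
  i=17: N-Z = 14 → O
  i=18: I-O = 20 → U
  i=19: E-E =  0 → A
  i=20: K-M = 24 → Y
  shifts repeat with period 6: UAYNYO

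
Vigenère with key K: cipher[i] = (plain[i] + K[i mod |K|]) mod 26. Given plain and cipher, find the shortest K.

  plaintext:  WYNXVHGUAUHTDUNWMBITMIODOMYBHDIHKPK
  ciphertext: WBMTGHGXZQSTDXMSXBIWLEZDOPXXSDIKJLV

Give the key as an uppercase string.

  i= 0: W-W =  0 → A
  i= 1: B-Y =  3 → D
  i= 2: M-N = 25 → Z
  i= 3: T-X = 22 → W
  i= 4: G-V = 11 → L
  i= 5: H-H =  0 → A
  i= 6: G-G =  0 → A
  i= 7: X-U =  3 → D
  i= 8: Z-A = 25 → Z
  i= 9: Q-U = 22 → W
  i=10: S-H = 11 → L
  i=11: T-T =  0 → A
  i=12: D-D =  0 → A
  i=13: X-U =  3 → D
  i=14: M-N = 25 → Z
  i=15: S-W = 22 → W
  i=16: X-M = 11 → L
  i=17: B-B =  0 → A
  i=18: I-I =  0 → A
  i=19: W-T =  3 → D
  i=20: L-M = 25 → Z
  i=21: E-I = 22 → W
  i=22: Z-O = 11 → L
  i=23: D-D =  0 → A
  i=24: O-O =  0 → A
  i=25: P-M =  3 → D
  i=26: X-Y = 25 → Z
  i=27: X-B = 22 → W
  i=28: S-H = 11 → L
  i=29: D-D =  0 → A
  i=30: I-I =  0 → A
  i=31: K-H =  3 → D
  i=32: J-K = 25 → Z
  i=33: L-P = 22 → W
  i=34: V-K = 11 → L
  shifts repeat with period 6: ADZWLA

ADZWLA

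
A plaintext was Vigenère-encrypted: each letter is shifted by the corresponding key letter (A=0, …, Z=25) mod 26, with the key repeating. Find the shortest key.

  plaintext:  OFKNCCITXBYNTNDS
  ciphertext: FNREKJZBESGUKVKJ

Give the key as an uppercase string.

  i= 0: F-O = 17 → R
  i= 1: N-F =  8 → I
  i= 2: R-K =  7 → H
  i= 3: E-N = 17 → R
  i= 4: K-C =  8 → I
  i= 5: J-C =  7 → H
  i= 6: Z-I = 17 → R
  i= 7: B-T =  8 → I
  i= 8: E-X =  7 → H
  i= 9: S-B = 17 → R
  i=10: G-Y =  8 → I
  i=11: U-N =  7 → H
  i=12: K-T = 17 → R
  i=13: V-N =  8 → I
  i=14: K-D =  7 → H
  i=15: J-S = 17 → R
  shifts repeat with period 3: RIH

RIH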